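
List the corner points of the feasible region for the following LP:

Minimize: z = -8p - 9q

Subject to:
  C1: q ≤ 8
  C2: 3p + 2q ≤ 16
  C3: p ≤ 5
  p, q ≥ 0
Each vertex is the intersection of two constraint boundaries that also satisfies all remaining constraints:
  p = 0 and q = 0 → (0, 0)
  p = 5 and q = 0 → (5, 0)
  3p + 2q = 16 and p = 5 → (5, 0.5)
  q = 8 and 3p + 2q = 16 → (0, 8)

Vertices: (0, 0), (5, 0), (5, 0.5), (0, 8)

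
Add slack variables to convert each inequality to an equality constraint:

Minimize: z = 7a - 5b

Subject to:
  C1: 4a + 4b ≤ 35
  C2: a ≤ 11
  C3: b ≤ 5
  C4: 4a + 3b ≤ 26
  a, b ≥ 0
min z = 7a - 5b

s.t.
  4a + 4b + s1 = 35
  a + s2 = 11
  b + s3 = 5
  4a + 3b + s4 = 26
  a, b, s1, s2, s3, s4 ≥ 0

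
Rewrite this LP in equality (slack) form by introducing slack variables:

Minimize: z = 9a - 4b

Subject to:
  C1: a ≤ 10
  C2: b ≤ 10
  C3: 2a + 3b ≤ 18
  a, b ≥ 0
min z = 9a - 4b

s.t.
  a + s1 = 10
  b + s2 = 10
  2a + 3b + s3 = 18
  a, b, s1, s2, s3 ≥ 0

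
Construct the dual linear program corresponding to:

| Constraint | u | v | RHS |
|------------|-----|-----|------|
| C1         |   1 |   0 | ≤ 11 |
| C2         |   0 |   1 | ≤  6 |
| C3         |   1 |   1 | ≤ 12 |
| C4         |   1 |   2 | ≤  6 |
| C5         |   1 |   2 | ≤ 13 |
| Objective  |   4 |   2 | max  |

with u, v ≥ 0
Minimize: z = 11y1 + 6y2 + 12y3 + 6y4 + 13y5

Subject to:
  C1: -y1 - y3 - y4 - y5 ≤ -4
  C2: -y2 - y3 - 2y4 - 2y5 ≤ -2
  y1, y2, y3, y4, y5 ≥ 0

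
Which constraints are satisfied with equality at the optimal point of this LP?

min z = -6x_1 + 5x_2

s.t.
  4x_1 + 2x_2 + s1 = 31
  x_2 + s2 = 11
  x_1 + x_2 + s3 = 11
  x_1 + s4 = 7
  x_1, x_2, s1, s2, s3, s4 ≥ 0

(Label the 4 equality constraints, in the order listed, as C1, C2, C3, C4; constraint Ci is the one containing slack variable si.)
Optimal: x_1 = 7, x_2 = 0
Slack at optimum:
  C1: slack = 3
  C2: slack = 11
  C3: slack = 4
  C4: slack = 0 (binding)
  x_1 ≥ 0: x_1 = 7
  x_2 ≥ 0: x_2 = 0 (binding)
Binding constraints: C4, x_2 ≥ 0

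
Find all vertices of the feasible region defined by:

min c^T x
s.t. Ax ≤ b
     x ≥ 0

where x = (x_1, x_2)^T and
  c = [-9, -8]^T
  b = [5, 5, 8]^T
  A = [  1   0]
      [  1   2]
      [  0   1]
Each vertex is the intersection of two constraint boundaries that also satisfies all remaining constraints:
  x_1 = 0 and x_2 = 0 → (0, 0)
  x_1 = 5 and x_1 + 2x_2 = 5 → (5, 0)
  x_1 + 2x_2 = 5 and x_1 = 0 → (0, 2.5)

Vertices: (0, 0), (5, 0), (0, 2.5)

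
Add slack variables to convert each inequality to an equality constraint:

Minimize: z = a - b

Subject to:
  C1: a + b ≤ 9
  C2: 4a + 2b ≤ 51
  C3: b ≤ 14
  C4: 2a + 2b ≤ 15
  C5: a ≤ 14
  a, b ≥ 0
min z = a - b

s.t.
  a + b + s1 = 9
  4a + 2b + s2 = 51
  b + s3 = 14
  2a + 2b + s4 = 15
  a + s5 = 14
  a, b, s1, s2, s3, s4, s5 ≥ 0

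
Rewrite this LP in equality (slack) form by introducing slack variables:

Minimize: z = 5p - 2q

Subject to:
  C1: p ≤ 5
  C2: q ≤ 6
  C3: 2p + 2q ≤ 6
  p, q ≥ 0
min z = 5p - 2q

s.t.
  p + s1 = 5
  q + s2 = 6
  2p + 2q + s3 = 6
  p, q, s1, s2, s3 ≥ 0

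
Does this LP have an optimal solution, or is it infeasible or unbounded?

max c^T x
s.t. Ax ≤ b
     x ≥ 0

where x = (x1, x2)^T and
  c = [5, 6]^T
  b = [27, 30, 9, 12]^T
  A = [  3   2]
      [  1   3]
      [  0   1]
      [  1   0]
The point (3, 9) satisfies every constraint, so the LP is feasible; the constraints give x1 ≤ 12 and x2 ≤ 9, which with x1, x2 ≥ 0 keep the feasible region inside a bounded box. A feasible, bounded LP attains a finite optimum at a vertex.

Bounded optimum: z* = 69 at (3, 9).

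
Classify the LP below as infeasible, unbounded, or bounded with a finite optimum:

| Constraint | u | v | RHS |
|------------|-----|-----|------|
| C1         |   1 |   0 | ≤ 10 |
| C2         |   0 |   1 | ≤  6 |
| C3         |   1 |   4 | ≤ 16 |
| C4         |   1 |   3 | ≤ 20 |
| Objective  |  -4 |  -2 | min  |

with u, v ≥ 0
The point (10, 1.5) satisfies every constraint, so the LP is feasible; the constraints give u ≤ 10 and v ≤ 6, which with u, v ≥ 0 keep the feasible region inside a bounded box. A feasible, bounded LP attains a finite optimum at a vertex.

Evaluating z = -4u - 2v at each vertex:
  (0, 0): z = 0
  (10, 0): z = -40
  (10, 1.5): z = -43
  (0, 4): z = -8

Bounded optimum: z* = -43 at (10, 1.5).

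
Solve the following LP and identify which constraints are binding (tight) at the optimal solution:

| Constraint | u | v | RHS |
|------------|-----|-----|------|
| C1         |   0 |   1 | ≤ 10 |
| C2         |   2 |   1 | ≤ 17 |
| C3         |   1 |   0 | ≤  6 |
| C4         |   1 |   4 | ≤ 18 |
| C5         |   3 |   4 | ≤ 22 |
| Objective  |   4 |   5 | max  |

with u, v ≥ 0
Optimal: u = 6, v = 1
Slack at optimum:
  C1: slack = 9
  C2: slack = 4
  C3: slack = 0 (binding)
  C4: slack = 8
  C5: slack = 0 (binding)
  u ≥ 0: u = 6
  v ≥ 0: v = 1
Binding constraints: C3, C5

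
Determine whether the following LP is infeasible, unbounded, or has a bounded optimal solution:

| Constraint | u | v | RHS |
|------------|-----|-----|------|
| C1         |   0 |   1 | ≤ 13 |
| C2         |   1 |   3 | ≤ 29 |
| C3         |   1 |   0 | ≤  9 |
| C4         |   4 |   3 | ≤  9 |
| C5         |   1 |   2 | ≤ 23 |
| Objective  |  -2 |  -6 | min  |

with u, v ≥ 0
The point (0, 3) satisfies every constraint, so the LP is feasible; the constraints give u ≤ 9 and v ≤ 13, which with u, v ≥ 0 keep the feasible region inside a bounded box. A feasible, bounded LP attains a finite optimum at a vertex.

Evaluating z = -2u - 6v at each vertex:
  (0, 0): z = 0
  (2.25, 0): z = -4.5
  (0, 3): z = -18

Feasible with finite optimum z* = -18 at (0, 3).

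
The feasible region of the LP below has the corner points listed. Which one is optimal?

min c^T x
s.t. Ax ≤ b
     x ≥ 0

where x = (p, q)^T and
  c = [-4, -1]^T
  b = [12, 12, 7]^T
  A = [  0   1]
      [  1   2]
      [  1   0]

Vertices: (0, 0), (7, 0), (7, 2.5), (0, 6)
Evaluating z = -4p - q at each vertex:
  (0, 0): z = 0
  (7, 0): z = -28
  (7, 2.5): z = -30.5
  (0, 6): z = -6

The smallest value is z = -30.5, attained at (7, 2.5).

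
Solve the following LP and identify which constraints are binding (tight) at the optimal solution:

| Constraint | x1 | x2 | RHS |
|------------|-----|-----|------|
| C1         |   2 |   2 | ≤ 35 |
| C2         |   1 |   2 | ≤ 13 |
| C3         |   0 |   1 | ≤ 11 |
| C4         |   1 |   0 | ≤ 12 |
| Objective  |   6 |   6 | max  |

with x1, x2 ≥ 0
Optimal: x1 = 12, x2 = 0.5
Slack at optimum:
  C1: slack = 10
  C2: slack = 0 (binding)
  C3: slack = 10.5
  C4: slack = 0 (binding)
  x1 ≥ 0: x1 = 12
  x2 ≥ 0: x2 = 0.5
Binding constraints: C2, C4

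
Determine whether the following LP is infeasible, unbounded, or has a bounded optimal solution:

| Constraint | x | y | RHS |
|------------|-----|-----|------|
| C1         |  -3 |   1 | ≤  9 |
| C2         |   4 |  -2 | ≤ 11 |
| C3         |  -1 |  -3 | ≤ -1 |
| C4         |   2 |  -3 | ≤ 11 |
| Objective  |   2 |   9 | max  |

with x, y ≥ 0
Feasible point: (0, 1) satisfies every constraint, so the LP is feasible.
Direction d = (1, 3): for each constraint row a, a·d ≤ 0 —
  (-3)(1) + (1)(3) = 0 ≤ 0
  (4)(1) + (-2)(3) = -2 ≤ 0
  (-1)(1) + (-3)(3) = -10 ≤ 0
  (2)(1) + (-3)(3) = -7 ≤ 0
and d ≥ 0, so (0, 1) + t·d stays feasible for every t ≥ 0. Along this ray z = 2x + 9y changes by 29 per unit t, so z → +∞.

Unbounded: there is a feasible ray along which z → +∞.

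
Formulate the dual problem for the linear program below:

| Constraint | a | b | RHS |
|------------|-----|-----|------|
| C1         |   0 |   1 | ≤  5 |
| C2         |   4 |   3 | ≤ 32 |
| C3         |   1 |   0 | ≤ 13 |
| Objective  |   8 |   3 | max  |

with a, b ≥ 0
Minimize: z = 5y1 + 32y2 + 13y3

Subject to:
  C1: -4y2 - y3 ≤ -8
  C2: -y1 - 3y2 ≤ -3
  y1, y2, y3 ≥ 0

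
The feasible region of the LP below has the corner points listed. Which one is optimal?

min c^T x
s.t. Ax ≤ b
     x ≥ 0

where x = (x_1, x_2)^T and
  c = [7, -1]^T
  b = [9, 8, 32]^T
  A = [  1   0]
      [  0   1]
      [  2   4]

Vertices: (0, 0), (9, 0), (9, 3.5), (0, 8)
Evaluating z = 7x_1 - x_2 at each vertex:
  (0, 0): z = 0
  (9, 0): z = 63
  (9, 3.5): z = 59.5
  (0, 8): z = -8

The smallest value is z = -8, attained at (0, 8).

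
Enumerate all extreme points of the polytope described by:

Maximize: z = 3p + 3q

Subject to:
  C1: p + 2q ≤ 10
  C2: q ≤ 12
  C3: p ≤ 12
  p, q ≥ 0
Each vertex is the intersection of two constraint boundaries that also satisfies all remaining constraints:
  p = 0 and q = 0 → (0, 0)
  p + 2q = 10 and q = 0 → (10, 0)
  p + 2q = 10 and p = 0 → (0, 5)

Vertices: (0, 0), (10, 0), (0, 5)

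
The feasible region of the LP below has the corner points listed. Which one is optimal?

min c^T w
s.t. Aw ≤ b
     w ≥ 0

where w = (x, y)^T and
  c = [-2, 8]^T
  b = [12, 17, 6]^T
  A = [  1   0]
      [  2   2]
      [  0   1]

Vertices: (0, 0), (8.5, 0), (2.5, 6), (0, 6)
(8.5, 0) with z = -17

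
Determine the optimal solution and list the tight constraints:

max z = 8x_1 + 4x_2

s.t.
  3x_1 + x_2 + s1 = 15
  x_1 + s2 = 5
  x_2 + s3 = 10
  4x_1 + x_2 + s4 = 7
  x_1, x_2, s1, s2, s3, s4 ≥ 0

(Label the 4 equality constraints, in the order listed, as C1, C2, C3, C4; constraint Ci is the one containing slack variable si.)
Optimal: x_1 = 0, x_2 = 7
Binding: C4, x_1 ≥ 0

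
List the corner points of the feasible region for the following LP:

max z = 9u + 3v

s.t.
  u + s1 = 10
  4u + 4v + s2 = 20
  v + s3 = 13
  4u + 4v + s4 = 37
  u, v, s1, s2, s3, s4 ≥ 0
Each vertex is the intersection of two constraint boundaries that also satisfies all remaining constraints:
  u = 0 and v = 0 → (0, 0)
  4u + 4v = 20 and v = 0 → (5, 0)
  4u + 4v = 20 and u = 0 → (0, 5)

Vertices: (0, 0), (5, 0), (0, 5)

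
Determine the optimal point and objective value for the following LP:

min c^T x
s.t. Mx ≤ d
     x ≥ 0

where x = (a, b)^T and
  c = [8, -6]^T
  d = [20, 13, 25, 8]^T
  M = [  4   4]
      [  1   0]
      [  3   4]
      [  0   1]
Each vertex is the intersection of two constraint boundaries that also satisfies all remaining constraints:
  a = 0 and b = 0 → (0, 0)
  4a + 4b = 20 and b = 0 → (5, 0)
  4a + 4b = 20 and a = 0 → (0, 5)

Evaluating z = 8a - 6b at each vertex:
  (0, 0): z = 0
  (5, 0): z = 40
  (0, 5): z = -30

The minimum is at (0, 5) with z = -30.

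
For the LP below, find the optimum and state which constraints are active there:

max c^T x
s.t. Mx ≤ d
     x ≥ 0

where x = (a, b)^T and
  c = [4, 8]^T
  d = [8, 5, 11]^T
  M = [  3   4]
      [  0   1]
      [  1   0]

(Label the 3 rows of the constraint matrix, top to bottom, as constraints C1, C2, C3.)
Optimal: a = 0, b = 2
Slack at optimum:
  C1: slack = 0 (binding)
  C2: slack = 3
  C3: slack = 11
  a ≥ 0: a = 0 (binding)
  b ≥ 0: b = 2
Binding constraints: C1, a ≥ 0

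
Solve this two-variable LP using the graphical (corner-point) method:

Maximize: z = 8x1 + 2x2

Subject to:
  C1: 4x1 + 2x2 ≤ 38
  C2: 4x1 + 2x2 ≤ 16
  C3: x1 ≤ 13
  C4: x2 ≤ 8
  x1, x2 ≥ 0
Each vertex is the intersection of two constraint boundaries that also satisfies all remaining constraints:
  x1 = 0 and x2 = 0 → (0, 0)
  4x1 + 2x2 = 16 and x2 = 0 → (4, 0)
  4x1 + 2x2 = 16 and x2 = 8 → (0, 8)

Evaluating z = 8x1 + 2x2 at each vertex:
  (0, 0): z = 0
  (4, 0): z = 32
  (0, 8): z = 16

The maximum is at (4, 0) with z = 32.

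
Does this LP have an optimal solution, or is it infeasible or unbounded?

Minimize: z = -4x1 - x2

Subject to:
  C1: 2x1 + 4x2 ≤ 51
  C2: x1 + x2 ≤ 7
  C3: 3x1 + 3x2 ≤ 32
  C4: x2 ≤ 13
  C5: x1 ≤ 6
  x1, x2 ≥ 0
The point (6, 1) satisfies every constraint, so the LP is feasible; the constraints give x1 ≤ 6 and x2 ≤ 13, which with x1, x2 ≥ 0 keep the feasible region inside a bounded box. A feasible, bounded LP attains a finite optimum at a vertex.

Evaluating z = -4x1 - x2 at each vertex:
  (0, 0): z = 0
  (6, 0): z = -24
  (6, 1): z = -25
  (0, 7): z = -7

The LP has an optimal solution: (6, 1) with z = -25.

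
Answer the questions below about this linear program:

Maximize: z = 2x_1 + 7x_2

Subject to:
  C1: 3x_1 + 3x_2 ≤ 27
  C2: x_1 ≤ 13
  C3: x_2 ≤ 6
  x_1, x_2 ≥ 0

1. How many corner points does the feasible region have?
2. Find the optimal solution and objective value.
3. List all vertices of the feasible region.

1. 4
2. x_1 = 3, x_2 = 6, z = 48
3. (0, 0), (9, 0), (3, 6), (0, 6)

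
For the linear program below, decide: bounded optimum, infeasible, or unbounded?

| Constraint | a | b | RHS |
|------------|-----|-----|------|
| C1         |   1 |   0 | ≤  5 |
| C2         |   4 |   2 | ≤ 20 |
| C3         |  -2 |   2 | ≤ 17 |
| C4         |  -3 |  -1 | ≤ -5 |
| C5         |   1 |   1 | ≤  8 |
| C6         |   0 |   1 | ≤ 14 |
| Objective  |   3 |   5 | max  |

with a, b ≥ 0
The point (0, 8) satisfies every constraint, so the LP is feasible; the constraints give a ≤ 5 and b ≤ 14, which with a, b ≥ 0 keep the feasible region inside a bounded box. A feasible, bounded LP attains a finite optimum at a vertex.

Bounded optimum: z* = 40 at (0, 8).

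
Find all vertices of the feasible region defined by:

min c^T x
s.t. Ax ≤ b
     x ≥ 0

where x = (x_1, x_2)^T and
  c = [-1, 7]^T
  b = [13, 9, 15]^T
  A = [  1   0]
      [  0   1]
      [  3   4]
Each vertex is the intersection of two constraint boundaries that also satisfies all remaining constraints:
  x_1 = 0 and x_2 = 0 → (0, 0)
  3x_1 + 4x_2 = 15 and x_2 = 0 → (5, 0)
  3x_1 + 4x_2 = 15 and x_1 = 0 → (0, 3.75)

Vertices: (0, 0), (5, 0), (0, 3.75)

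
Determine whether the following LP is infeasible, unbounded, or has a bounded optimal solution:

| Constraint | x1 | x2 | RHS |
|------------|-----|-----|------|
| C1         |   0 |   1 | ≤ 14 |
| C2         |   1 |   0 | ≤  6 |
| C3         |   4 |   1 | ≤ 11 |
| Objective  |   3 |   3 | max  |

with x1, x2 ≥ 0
The point (0, 11) satisfies every constraint, so the LP is feasible; the constraints give x1 ≤ 6 and x2 ≤ 14, which with x1, x2 ≥ 0 keep the feasible region inside a bounded box. A feasible, bounded LP attains a finite optimum at a vertex.

The LP has an optimal solution: (0, 11) with z = 33.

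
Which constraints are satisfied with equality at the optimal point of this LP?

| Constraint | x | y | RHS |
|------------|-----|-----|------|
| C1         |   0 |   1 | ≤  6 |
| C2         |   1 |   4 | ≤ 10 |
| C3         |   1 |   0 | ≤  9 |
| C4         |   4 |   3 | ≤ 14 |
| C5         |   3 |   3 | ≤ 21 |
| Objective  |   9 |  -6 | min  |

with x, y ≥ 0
Optimal: x = 0, y = 2.5
Slack at optimum:
  C1: slack = 3.5
  C2: slack = 0 (binding)
  C3: slack = 9
  C4: slack = 6.5
  C5: slack = 13.5
  x ≥ 0: x = 0 (binding)
  y ≥ 0: y = 2.5
Binding constraints: C2, x ≥ 0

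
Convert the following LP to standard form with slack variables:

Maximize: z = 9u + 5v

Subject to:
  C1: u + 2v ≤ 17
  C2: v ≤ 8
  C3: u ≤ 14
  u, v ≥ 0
max z = 9u + 5v

s.t.
  u + 2v + s1 = 17
  v + s2 = 8
  u + s3 = 14
  u, v, s1, s2, s3 ≥ 0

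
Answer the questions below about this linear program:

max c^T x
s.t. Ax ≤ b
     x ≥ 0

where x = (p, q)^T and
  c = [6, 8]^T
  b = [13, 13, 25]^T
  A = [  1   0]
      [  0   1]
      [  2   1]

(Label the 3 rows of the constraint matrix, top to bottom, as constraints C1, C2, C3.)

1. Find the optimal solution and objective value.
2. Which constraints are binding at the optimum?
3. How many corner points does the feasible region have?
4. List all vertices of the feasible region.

1. p = 6, q = 13, z = 140
2. C2, C3
3. 4
4. (0, 0), (12.5, 0), (6, 13), (0, 13)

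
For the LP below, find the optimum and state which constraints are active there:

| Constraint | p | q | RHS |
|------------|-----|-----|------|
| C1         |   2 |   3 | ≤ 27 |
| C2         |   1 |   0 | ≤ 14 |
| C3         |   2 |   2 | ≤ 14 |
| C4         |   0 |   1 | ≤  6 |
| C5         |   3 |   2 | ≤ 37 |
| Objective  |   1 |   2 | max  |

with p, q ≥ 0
Optimal: p = 1, q = 6
Slack at optimum:
  C1: slack = 7
  C2: slack = 13
  C3: slack = 0 (binding)
  C4: slack = 0 (binding)
  C5: slack = 22
  p ≥ 0: p = 1
  q ≥ 0: q = 6
Binding constraints: C3, C4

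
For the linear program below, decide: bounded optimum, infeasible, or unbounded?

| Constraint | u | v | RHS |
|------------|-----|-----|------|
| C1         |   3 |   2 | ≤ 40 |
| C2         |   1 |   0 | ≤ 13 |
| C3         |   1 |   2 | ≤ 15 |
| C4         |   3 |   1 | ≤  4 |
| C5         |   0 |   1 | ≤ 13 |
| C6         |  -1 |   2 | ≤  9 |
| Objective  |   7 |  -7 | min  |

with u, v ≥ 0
The point (0, 4) satisfies every constraint, so the LP is feasible; the constraints give u ≤ 13 and v ≤ 13, which with u, v ≥ 0 keep the feasible region inside a bounded box. A feasible, bounded LP attains a finite optimum at a vertex.

Evaluating z = 7u - 7v at each vertex:
  (0, 0): z = 0
  (1.333, 0): z = 9.333
  (0, 4): z = -28

Bounded optimum: z* = -28 at (0, 4).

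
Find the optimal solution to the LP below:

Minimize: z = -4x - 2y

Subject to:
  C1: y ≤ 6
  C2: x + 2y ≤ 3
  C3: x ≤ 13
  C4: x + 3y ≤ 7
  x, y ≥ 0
Each vertex is the intersection of two constraint boundaries that also satisfies all remaining constraints:
  x = 0 and y = 0 → (0, 0)
  x + 2y = 3 and y = 0 → (3, 0)
  x + 2y = 3 and x = 0 → (0, 1.5)

Evaluating z = -4x - 2y at each vertex:
  (0, 0): z = 0
  (3, 0): z = -12
  (0, 1.5): z = -3

The minimum is at (3, 0) with z = -12.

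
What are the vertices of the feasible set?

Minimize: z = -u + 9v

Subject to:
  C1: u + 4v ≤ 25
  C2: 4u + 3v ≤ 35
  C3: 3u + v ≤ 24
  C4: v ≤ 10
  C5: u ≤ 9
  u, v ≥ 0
Each vertex is the intersection of two constraint boundaries that also satisfies all remaining constraints:
  u = 0 and v = 0 → (0, 0)
  3u + v = 24 and v = 0 → (8, 0)
  4u + 3v = 35 and 3u + v = 24 → (7.4, 1.8)
  u + 4v = 25 and 4u + 3v = 35 → (5, 5)
  u + 4v = 25 and u = 0 → (0, 6.25)

Vertices: (0, 0), (8, 0), (7.4, 1.8), (5, 5), (0, 6.25)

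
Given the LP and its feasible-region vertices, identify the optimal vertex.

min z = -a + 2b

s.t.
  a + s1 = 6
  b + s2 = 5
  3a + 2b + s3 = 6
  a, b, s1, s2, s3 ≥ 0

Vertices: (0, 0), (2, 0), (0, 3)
(2, 0) with z = -2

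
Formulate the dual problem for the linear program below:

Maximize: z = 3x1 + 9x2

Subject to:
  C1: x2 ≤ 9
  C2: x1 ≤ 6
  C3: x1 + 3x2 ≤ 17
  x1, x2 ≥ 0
Minimize: z = 9y1 + 6y2 + 17y3

Subject to:
  C1: -y2 - y3 ≤ -3
  C2: -y1 - 3y3 ≤ -9
  y1, y2, y3 ≥ 0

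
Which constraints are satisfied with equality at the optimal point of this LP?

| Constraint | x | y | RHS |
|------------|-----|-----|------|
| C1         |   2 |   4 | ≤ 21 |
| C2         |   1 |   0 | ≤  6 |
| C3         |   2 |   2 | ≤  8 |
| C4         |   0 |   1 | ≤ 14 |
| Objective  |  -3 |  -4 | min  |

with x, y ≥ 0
Optimal: x = 0, y = 4
Binding: C3, x ≥ 0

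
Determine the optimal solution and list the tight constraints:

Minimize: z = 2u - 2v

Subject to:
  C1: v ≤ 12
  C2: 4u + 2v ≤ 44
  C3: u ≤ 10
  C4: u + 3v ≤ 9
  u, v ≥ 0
Optimal: u = 0, v = 3
Binding: C4, u ≥ 0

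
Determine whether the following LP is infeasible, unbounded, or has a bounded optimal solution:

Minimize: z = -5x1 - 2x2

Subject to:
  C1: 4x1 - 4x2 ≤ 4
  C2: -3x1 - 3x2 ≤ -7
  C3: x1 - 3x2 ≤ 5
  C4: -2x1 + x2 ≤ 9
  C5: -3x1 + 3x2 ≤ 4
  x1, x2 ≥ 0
Feasible point: (1, 2) satisfies every constraint, so the LP is feasible.
Direction d = (1, 1): for each constraint row a, a·d ≤ 0 —
  (4)(1) + (-4)(1) = 0 ≤ 0
  (-3)(1) + (-3)(1) = -6 ≤ 0
  (1)(1) + (-3)(1) = -2 ≤ 0
  (-2)(1) + (1)(1) = -1 ≤ 0
  (-3)(1) + (3)(1) = 0 ≤ 0
and d ≥ 0, so (1, 2) + t·d stays feasible for every t ≥ 0. Along this ray z = -5x1 - 2x2 changes by -7 per unit t, so z → −∞.

Unbounded — the objective can decrease without bound over the feasible region.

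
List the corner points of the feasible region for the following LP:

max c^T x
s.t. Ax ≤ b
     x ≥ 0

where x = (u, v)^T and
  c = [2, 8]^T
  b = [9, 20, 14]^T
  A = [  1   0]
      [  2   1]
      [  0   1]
Each vertex is the intersection of two constraint boundaries that also satisfies all remaining constraints:
  u = 0 and v = 0 → (0, 0)
  u = 9 and v = 0 → (9, 0)
  u = 9 and 2u + v = 20 → (9, 2)
  2u + v = 20 and v = 14 → (3, 14)
  v = 14 and u = 0 → (0, 14)

Vertices: (0, 0), (9, 0), (9, 2), (3, 14), (0, 14)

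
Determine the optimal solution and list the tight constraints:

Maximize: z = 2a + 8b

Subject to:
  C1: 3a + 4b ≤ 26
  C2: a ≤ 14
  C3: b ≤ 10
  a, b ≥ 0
Optimal: a = 0, b = 6.5
Slack at optimum:
  C1: slack = 0 (binding)
  C2: slack = 14
  C3: slack = 3.5
  a ≥ 0: a = 0 (binding)
  b ≥ 0: b = 6.5
Binding constraints: C1, a ≥ 0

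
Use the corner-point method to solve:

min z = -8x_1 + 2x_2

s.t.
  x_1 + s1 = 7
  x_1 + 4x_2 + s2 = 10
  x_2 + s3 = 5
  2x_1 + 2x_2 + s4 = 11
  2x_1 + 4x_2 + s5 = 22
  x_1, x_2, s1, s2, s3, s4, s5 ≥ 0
Each vertex is the intersection of two constraint boundaries that also satisfies all remaining constraints:
  x_1 = 0 and x_2 = 0 → (0, 0)
  2x_1 + 2x_2 = 11 and x_2 = 0 → (5.5, 0)
  x_1 + 4x_2 = 10 and 2x_1 + 2x_2 = 11 → (4, 1.5)
  x_1 + 4x_2 = 10 and x_1 = 0 → (0, 2.5)

Evaluating z = -8x_1 + 2x_2 at each vertex:
  (0, 0): z = 0
  (5.5, 0): z = -44
  (4, 1.5): z = -29
  (0, 2.5): z = 5

The minimum is at (5.5, 0) with z = -44.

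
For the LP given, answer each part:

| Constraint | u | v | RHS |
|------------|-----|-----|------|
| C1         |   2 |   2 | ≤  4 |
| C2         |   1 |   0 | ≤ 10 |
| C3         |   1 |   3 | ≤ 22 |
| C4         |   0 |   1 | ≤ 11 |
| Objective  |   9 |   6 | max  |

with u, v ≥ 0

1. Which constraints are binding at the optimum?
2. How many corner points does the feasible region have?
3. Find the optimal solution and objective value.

1. C1, v ≥ 0
2. 3
3. u = 2, v = 0, z = 18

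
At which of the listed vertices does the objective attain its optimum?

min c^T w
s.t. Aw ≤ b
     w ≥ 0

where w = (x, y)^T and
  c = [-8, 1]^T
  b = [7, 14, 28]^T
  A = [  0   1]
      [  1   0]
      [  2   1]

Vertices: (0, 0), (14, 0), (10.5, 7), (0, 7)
Evaluating z = -8x + y at each vertex:
  (0, 0): z = 0
  (14, 0): z = -112
  (10.5, 7): z = -77
  (0, 7): z = 7

The smallest value is z = -112, attained at (14, 0).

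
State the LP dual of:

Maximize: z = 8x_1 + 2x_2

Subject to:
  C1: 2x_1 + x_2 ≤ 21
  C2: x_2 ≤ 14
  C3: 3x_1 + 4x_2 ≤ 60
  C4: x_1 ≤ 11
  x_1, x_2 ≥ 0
Minimize: z = 21y1 + 14y2 + 60y3 + 11y4

Subject to:
  C1: -2y1 - 3y3 - y4 ≤ -8
  C2: -y1 - y2 - 4y3 ≤ -2
  y1, y2, y3, y4 ≥ 0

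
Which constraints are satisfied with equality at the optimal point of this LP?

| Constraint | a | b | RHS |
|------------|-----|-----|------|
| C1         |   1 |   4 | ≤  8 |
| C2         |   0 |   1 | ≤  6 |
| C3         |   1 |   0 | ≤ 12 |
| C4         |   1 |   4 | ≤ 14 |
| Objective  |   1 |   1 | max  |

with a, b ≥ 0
Optimal: a = 8, b = 0
Binding: C1, b ≥ 0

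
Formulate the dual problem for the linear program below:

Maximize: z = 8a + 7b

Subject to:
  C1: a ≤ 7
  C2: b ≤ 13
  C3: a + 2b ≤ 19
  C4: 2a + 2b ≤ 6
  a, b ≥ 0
Minimize: z = 7y1 + 13y2 + 19y3 + 6y4

Subject to:
  C1: -y1 - y3 - 2y4 ≤ -8
  C2: -y2 - 2y3 - 2y4 ≤ -7
  y1, y2, y3, y4 ≥ 0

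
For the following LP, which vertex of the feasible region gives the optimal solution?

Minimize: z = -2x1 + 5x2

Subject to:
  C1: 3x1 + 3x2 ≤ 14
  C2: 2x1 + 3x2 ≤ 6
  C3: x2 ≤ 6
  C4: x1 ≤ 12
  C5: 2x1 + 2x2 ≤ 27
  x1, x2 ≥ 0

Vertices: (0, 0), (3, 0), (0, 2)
Evaluating z = -2x1 + 5x2 at each vertex:
  (0, 0): z = 0
  (3, 0): z = -6
  (0, 2): z = 10

The smallest value is z = -6, attained at (3, 0).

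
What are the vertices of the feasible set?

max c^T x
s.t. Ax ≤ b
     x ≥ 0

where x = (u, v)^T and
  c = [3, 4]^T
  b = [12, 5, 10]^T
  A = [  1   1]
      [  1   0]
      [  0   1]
Each vertex is the intersection of two constraint boundaries that also satisfies all remaining constraints:
  u = 0 and v = 0 → (0, 0)
  u = 5 and v = 0 → (5, 0)
  u + v = 12 and u = 5 → (5, 7)
  u + v = 12 and v = 10 → (2, 10)
  v = 10 and u = 0 → (0, 10)

Vertices: (0, 0), (5, 0), (5, 7), (2, 10), (0, 10)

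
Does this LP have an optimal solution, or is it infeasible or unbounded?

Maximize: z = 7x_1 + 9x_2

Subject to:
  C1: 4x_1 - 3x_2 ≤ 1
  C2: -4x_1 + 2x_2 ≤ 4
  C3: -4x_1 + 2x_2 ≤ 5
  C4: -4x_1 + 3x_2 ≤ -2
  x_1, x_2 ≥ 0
C1 requires 4x_1 - 3x_2 ≤ 1, while C4 (-4x_1 + 3x_2 ≤ -2) is equivalent to 4x_1 - 3x_2 ≥ 2. Together they would need 2 ≤ 4x_1 - 3x_2 ≤ 1, which is impossible since 2 > 1. No point satisfies all constraints.

Infeasible: no point satisfies all constraints simultaneously.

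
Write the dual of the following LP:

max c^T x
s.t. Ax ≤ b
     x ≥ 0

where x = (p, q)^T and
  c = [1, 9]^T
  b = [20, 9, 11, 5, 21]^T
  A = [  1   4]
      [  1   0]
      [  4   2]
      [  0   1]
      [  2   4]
Minimize: z = 20y1 + 9y2 + 11y3 + 5y4 + 21y5

Subject to:
  C1: -y1 - y2 - 4y3 - 2y5 ≤ -1
  C2: -4y1 - 2y3 - y4 - 4y5 ≤ -9
  y1, y2, y3, y4, y5 ≥ 0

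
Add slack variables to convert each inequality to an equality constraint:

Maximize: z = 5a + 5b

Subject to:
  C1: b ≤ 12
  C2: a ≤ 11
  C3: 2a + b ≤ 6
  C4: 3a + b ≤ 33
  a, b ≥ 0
max z = 5a + 5b

s.t.
  b + s1 = 12
  a + s2 = 11
  2a + b + s3 = 6
  3a + b + s4 = 33
  a, b, s1, s2, s3, s4 ≥ 0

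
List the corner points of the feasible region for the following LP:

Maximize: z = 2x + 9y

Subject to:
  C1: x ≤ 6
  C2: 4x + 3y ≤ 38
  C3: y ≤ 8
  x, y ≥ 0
Each vertex is the intersection of two constraint boundaries that also satisfies all remaining constraints:
  x = 0 and y = 0 → (0, 0)
  x = 6 and y = 0 → (6, 0)
  x = 6 and 4x + 3y = 38 → (6, 4.667)
  4x + 3y = 38 and y = 8 → (3.5, 8)
  y = 8 and x = 0 → (0, 8)

Vertices: (0, 0), (6, 0), (6, 4.667), (3.5, 8), (0, 8)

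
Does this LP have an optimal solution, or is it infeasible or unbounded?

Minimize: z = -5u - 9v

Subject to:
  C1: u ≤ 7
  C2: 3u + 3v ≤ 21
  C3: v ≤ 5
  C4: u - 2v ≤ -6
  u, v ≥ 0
The point (2, 5) satisfies every constraint, so the LP is feasible; the constraints give u ≤ 7 and v ≤ 5, which with u, v ≥ 0 keep the feasible region inside a bounded box. A feasible, bounded LP attains a finite optimum at a vertex.

Evaluating z = -5u - 9v at each vertex:
  (0, 3): z = -27
  (2.667, 4.333): z = -52.33
  (2, 5): z = -55
  (0, 5): z = -45

Feasible with finite optimum z* = -55 at (2, 5).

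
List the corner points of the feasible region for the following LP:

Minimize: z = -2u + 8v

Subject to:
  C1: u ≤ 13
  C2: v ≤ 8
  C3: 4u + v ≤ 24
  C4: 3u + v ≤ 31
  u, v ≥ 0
Each vertex is the intersection of two constraint boundaries that also satisfies all remaining constraints:
  u = 0 and v = 0 → (0, 0)
  4u + v = 24 and v = 0 → (6, 0)
  v = 8 and 4u + v = 24 → (4, 8)
  v = 8 and u = 0 → (0, 8)

Vertices: (0, 0), (6, 0), (4, 8), (0, 8)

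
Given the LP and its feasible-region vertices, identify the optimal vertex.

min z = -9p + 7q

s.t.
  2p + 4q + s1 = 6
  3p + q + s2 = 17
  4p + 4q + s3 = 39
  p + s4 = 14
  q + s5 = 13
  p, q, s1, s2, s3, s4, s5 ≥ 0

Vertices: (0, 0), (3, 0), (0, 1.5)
Evaluating z = -9p + 7q at each vertex:
  (0, 0): z = 0
  (3, 0): z = -27
  (0, 1.5): z = 10.5

The smallest value is z = -27, attained at (3, 0).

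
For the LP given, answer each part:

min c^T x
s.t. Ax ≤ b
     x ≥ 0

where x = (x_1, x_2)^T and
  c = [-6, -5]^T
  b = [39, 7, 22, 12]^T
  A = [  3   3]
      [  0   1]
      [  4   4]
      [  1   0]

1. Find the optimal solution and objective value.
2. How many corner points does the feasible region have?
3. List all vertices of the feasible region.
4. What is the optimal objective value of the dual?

1. x_1 = 5.5, x_2 = 0, z = -33
2. 3
3. (0, 0), (5.5, 0), (0, 5.5)
4. -33 (by strong duality, equal to the primal optimum)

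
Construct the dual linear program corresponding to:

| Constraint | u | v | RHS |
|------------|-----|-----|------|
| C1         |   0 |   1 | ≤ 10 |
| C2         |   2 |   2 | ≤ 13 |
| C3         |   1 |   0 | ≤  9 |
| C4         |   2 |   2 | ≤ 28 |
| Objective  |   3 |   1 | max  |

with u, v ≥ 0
Minimize: z = 10y1 + 13y2 + 9y3 + 28y4

Subject to:
  C1: -2y2 - y3 - 2y4 ≤ -3
  C2: -y1 - 2y2 - 2y4 ≤ -1
  y1, y2, y3, y4 ≥ 0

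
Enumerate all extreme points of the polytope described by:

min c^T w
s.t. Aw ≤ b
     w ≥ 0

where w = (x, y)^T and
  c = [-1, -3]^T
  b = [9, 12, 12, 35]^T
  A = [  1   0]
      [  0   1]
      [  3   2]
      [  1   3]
Each vertex is the intersection of two constraint boundaries that also satisfies all remaining constraints:
  x = 0 and y = 0 → (0, 0)
  3x + 2y = 12 and y = 0 → (4, 0)
  3x + 2y = 12 and x = 0 → (0, 6)

Vertices: (0, 0), (4, 0), (0, 6)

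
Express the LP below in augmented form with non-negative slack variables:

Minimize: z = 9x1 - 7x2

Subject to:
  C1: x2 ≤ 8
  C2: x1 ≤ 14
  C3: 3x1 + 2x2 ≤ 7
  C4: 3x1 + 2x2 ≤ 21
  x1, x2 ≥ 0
min z = 9x1 - 7x2

s.t.
  x2 + s1 = 8
  x1 + s2 = 14
  3x1 + 2x2 + s3 = 7
  3x1 + 2x2 + s4 = 21
  x1, x2, s1, s2, s3, s4 ≥ 0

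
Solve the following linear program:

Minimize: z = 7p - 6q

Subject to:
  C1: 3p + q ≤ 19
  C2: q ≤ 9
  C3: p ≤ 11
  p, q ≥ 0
p = 0, q = 9, z = -54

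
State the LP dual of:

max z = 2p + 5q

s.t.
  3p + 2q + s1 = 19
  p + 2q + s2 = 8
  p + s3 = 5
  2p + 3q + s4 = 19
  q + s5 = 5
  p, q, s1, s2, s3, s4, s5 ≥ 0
Minimize: z = 19y1 + 8y2 + 5y3 + 19y4 + 5y5

Subject to:
  C1: -3y1 - y2 - y3 - 2y4 ≤ -2
  C2: -2y1 - 2y2 - 3y4 - y5 ≤ -5
  y1, y2, y3, y4, y5 ≥ 0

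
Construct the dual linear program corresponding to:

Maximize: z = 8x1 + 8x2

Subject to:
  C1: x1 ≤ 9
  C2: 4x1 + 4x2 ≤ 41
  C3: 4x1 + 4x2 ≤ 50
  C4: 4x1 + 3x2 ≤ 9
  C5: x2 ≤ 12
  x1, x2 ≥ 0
Minimize: z = 9y1 + 41y2 + 50y3 + 9y4 + 12y5

Subject to:
  C1: -y1 - 4y2 - 4y3 - 4y4 ≤ -8
  C2: -4y2 - 4y3 - 3y4 - y5 ≤ -8
  y1, y2, y3, y4, y5 ≥ 0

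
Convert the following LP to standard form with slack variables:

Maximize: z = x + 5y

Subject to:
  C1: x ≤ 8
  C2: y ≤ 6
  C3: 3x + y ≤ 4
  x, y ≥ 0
max z = x + 5y

s.t.
  x + s1 = 8
  y + s2 = 6
  3x + y + s3 = 4
  x, y, s1, s2, s3 ≥ 0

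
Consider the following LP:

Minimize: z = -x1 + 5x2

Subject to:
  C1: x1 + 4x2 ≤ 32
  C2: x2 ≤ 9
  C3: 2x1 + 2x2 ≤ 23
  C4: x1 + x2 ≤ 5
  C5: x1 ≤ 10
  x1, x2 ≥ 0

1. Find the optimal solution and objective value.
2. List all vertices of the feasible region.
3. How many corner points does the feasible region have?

1. x1 = 5, x2 = 0, z = -5
2. (0, 0), (5, 0), (0, 5)
3. 3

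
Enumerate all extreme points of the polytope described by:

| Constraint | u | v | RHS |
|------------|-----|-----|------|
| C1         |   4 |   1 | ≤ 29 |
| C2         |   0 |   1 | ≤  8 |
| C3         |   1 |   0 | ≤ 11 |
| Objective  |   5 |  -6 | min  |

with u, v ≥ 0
Each vertex is the intersection of two constraint boundaries that also satisfies all remaining constraints:
  u = 0 and v = 0 → (0, 0)
  4u + v = 29 and v = 0 → (7.25, 0)
  4u + v = 29 and v = 8 → (5.25, 8)
  v = 8 and u = 0 → (0, 8)

Vertices: (0, 0), (7.25, 0), (5.25, 8), (0, 8)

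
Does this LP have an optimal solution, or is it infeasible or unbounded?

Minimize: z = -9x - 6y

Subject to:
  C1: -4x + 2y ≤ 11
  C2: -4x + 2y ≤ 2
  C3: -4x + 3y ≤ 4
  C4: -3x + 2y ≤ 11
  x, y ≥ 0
Feasible point: (0, 0) satisfies every constraint, so the LP is feasible.
Direction d = (1, 0): for each constraint row a, a·d ≤ 0 —
  (-4)(1) + (2)(0) = -4 ≤ 0
  (-4)(1) + (2)(0) = -4 ≤ 0
  (-4)(1) + (3)(0) = -4 ≤ 0
  (-3)(1) + (2)(0) = -3 ≤ 0
and d ≥ 0, so (0, 0) + t·d stays feasible for every t ≥ 0. Along this ray z = -9x - 6y changes by -9 per unit t, so z → −∞.

Unbounded: there is a feasible ray along which z → −∞.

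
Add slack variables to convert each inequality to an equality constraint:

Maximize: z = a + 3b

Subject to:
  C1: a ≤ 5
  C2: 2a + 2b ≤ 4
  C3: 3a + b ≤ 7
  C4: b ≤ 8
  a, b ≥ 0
max z = a + 3b

s.t.
  a + s1 = 5
  2a + 2b + s2 = 4
  3a + b + s3 = 7
  b + s4 = 8
  a, b, s1, s2, s3, s4 ≥ 0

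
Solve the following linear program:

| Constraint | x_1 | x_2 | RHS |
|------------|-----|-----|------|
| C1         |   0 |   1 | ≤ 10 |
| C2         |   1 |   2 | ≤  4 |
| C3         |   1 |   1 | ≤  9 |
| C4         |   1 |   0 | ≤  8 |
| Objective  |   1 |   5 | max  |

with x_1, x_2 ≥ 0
x_1 = 0, x_2 = 2, z = 10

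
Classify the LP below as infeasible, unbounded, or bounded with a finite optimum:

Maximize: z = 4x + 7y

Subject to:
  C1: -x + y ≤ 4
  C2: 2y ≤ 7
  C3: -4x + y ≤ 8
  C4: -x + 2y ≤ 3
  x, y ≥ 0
Feasible point: (0, 0) satisfies every constraint, so the LP is feasible.
Direction d = (1, 0): for each constraint row a, a·d ≤ 0 —
  (-1)(1) + (1)(0) = -1 ≤ 0
  (0)(1) + (2)(0) = 0 ≤ 0
  (-4)(1) + (1)(0) = -4 ≤ 0
  (-1)(1) + (2)(0) = -1 ≤ 0
and d ≥ 0, so (0, 0) + t·d stays feasible for every t ≥ 0. Along this ray z = 4x + 7y changes by 4 per unit t, so z → +∞.

Unbounded — the objective can increase without bound over the feasible region.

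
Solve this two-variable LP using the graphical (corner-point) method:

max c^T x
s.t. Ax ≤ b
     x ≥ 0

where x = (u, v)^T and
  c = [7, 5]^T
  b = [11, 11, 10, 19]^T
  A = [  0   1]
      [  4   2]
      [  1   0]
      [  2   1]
u = 0, v = 5.5, z = 27.5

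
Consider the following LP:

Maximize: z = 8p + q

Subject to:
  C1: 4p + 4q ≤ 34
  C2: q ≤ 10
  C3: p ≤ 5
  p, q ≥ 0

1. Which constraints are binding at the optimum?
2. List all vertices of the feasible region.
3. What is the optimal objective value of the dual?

1. C1, C3
2. (0, 0), (5, 0), (5, 3.5), (0, 8.5)
3. 43.5 (by strong duality, equal to the primal optimum)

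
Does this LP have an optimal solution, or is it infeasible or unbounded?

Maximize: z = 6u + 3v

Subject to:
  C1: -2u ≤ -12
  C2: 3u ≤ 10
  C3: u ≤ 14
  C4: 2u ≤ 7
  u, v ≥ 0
C4 requires 2u ≤ 7, while C1 (-2u ≤ -12) is equivalent to 2u ≥ 12. Together they would need 12 ≤ 2u ≤ 7, which is impossible since 12 > 7. No point satisfies all constraints.

The feasible region is empty; the LP is infeasible.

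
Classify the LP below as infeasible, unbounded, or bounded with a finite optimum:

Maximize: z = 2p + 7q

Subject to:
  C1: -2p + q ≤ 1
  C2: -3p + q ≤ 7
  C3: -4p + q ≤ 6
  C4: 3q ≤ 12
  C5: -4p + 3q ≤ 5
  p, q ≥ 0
Feasible point: (0, 0) satisfies every constraint, so the LP is feasible.
Direction d = (1, 0): for each constraint row a, a·d ≤ 0 —
  (-2)(1) + (1)(0) = -2 ≤ 0
  (-3)(1) + (1)(0) = -3 ≤ 0
  (-4)(1) + (1)(0) = -4 ≤ 0
  (0)(1) + (3)(0) = 0 ≤ 0
  (-4)(1) + (3)(0) = -4 ≤ 0
and d ≥ 0, so (0, 0) + t·d stays feasible for every t ≥ 0. Along this ray z = 2p + 7q changes by 2 per unit t, so z → +∞.

Unbounded: there is a feasible ray along which z → +∞.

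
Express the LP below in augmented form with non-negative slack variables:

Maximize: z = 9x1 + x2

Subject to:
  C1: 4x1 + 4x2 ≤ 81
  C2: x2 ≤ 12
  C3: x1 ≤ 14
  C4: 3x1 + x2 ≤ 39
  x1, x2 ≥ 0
max z = 9x1 + x2

s.t.
  4x1 + 4x2 + s1 = 81
  x2 + s2 = 12
  x1 + s3 = 14
  3x1 + x2 + s4 = 39
  x1, x2, s1, s2, s3, s4 ≥ 0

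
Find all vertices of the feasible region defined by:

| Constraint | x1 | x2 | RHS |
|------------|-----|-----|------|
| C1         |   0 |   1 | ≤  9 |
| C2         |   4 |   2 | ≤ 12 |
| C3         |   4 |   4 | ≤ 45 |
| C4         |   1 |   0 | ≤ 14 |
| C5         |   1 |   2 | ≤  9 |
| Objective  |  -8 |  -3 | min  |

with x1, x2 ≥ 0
Each vertex is the intersection of two constraint boundaries that also satisfies all remaining constraints:
  x1 = 0 and x2 = 0 → (0, 0)
  4x1 + 2x2 = 12 and x2 = 0 → (3, 0)
  4x1 + 2x2 = 12 and x1 + 2x2 = 9 → (1, 4)
  x1 + 2x2 = 9 and x1 = 0 → (0, 4.5)

Vertices: (0, 0), (3, 0), (1, 4), (0, 4.5)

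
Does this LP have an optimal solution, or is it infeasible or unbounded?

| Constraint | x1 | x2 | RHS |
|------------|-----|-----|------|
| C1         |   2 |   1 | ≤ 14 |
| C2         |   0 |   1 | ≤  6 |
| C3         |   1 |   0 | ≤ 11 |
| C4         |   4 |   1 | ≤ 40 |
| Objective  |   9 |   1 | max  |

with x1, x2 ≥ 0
The point (7, 0) satisfies every constraint, so the LP is feasible; the constraints give x1 ≤ 11 and x2 ≤ 6, which with x1, x2 ≥ 0 keep the feasible region inside a bounded box. A feasible, bounded LP attains a finite optimum at a vertex.

Evaluating z = 9x1 + x2 at each vertex:
  (0, 0): z = 0
  (7, 0): z = 63
  (4, 6): z = 42
  (0, 6): z = 6

The LP has an optimal solution: (7, 0) with z = 63.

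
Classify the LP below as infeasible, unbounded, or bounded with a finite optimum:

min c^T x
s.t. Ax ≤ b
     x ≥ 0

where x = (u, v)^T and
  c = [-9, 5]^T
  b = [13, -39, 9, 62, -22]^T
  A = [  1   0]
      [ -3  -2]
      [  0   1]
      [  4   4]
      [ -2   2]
The point (13, 0) satisfies every constraint, so the LP is feasible; the constraints give u ≤ 13 and v ≤ 9, which with u, v ≥ 0 keep the feasible region inside a bounded box. A feasible, bounded LP attains a finite optimum at a vertex.

Evaluating z = -9u + 5v at each vertex:
  (13, 0): z = -117
  (13, 2): z = -107
  (12.2, 1.2): z = -103.8

Bounded optimum: z* = -117 at (13, 0).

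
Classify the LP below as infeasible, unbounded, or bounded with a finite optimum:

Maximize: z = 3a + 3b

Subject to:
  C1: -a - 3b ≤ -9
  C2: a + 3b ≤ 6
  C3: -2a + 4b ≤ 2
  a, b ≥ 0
C2 requires a + 3b ≤ 6, while C1 (-a - 3b ≤ -9) is equivalent to a + 3b ≥ 9. Together they would need 9 ≤ a + 3b ≤ 6, which is impossible since 9 > 6. No point satisfies all constraints.

Infeasible: no point satisfies all constraints simultaneously.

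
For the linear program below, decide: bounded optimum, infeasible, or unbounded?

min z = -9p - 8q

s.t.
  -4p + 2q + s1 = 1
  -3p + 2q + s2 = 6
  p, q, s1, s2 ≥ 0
Feasible point: (0, 0) satisfies every constraint, so the LP is feasible.
Direction d = (1, 0): for each constraint row a, a·d ≤ 0 —
  (-4)(1) + (2)(0) = -4 ≤ 0
  (-3)(1) + (2)(0) = -3 ≤ 0
and d ≥ 0, so (0, 0) + t·d stays feasible for every t ≥ 0. Along this ray z = -9p - 8q changes by -9 per unit t, so z → −∞.

The LP is unbounded; z can be made arbitrarily small.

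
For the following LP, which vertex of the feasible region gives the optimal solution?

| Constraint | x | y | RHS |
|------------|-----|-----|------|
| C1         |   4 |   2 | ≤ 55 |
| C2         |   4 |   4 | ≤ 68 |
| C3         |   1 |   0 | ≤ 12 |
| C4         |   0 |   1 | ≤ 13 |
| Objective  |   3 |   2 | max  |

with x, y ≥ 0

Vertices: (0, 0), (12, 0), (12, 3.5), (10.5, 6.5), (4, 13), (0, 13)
Evaluating z = 3x + 2y at each vertex:
  (0, 0): z = 0
  (12, 0): z = 36
  (12, 3.5): z = 43
  (10.5, 6.5): z = 44.5
  (4, 13): z = 38
  (0, 13): z = 26

The largest value is z = 44.5, attained at (10.5, 6.5).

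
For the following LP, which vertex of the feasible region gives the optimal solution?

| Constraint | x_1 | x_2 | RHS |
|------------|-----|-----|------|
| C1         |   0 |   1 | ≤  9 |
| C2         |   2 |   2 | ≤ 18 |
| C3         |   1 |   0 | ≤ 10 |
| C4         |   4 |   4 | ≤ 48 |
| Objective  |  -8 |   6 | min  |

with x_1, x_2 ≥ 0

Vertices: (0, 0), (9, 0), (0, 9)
(9, 0) with z = -72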